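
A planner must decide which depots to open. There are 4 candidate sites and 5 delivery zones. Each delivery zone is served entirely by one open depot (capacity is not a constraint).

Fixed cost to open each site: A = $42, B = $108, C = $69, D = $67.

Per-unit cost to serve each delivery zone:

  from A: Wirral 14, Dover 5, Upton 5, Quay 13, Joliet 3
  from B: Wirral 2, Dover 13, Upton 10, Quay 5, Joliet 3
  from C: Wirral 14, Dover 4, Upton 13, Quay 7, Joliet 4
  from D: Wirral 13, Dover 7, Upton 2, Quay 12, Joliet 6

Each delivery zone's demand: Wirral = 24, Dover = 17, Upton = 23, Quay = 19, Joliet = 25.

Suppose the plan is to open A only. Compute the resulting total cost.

Total cost: 900

Each delivery zone is assigned to its cheapest site among the open ones.
{A}: Wirral→A 14·24=336, Dover→A 5·17=85, Upton→A 5·23=115, Quay→A 13·19=247, Joliet→A 3·25=75. Service 858; fixed 42; total 900.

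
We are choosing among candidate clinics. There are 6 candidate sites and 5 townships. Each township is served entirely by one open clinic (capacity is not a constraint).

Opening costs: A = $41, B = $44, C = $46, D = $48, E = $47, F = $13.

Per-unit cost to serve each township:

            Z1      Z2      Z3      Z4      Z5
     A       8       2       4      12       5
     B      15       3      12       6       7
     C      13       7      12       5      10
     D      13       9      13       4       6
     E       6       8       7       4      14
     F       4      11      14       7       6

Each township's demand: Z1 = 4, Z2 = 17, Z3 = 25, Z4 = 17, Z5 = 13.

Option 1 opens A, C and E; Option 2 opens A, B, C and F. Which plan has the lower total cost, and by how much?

Option 1 is cheaper by 19.

Option 1: {A, C, E}: Z1→E 6·4=24, Z2→A 2·17=34, Z3→A 4·25=100, Z4→E 4·17=68, Z5→A 5·13=65. Service 291; fixed 134; total 425.
Option 2: {A, B, C, F}: Z1→F 4·4=16, Z2→A 2·17=34, Z3→A 4·25=100, Z4→C 5·17=85, Z5→A 5·13=65. Service 300; fixed 144; total 444.
Difference: |425 − 444| = 19.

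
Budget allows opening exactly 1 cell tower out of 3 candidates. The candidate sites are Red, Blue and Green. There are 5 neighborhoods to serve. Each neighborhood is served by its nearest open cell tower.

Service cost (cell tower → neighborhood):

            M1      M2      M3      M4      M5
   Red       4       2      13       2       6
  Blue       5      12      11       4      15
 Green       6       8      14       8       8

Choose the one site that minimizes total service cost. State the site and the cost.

Choose Red only; total service cost 27.

With exactly 1 open, each neighborhood uses its cheapest among the chosen.
{Red}: M1→Red 4, M2→Red 2, M3→Red 13, M4→Red 2, M5→Red 6. Service cost 27.
{Green}: service cost 44
{Blue}: service cost 47
Among all 3 size-1 choices, {Red} is lowest.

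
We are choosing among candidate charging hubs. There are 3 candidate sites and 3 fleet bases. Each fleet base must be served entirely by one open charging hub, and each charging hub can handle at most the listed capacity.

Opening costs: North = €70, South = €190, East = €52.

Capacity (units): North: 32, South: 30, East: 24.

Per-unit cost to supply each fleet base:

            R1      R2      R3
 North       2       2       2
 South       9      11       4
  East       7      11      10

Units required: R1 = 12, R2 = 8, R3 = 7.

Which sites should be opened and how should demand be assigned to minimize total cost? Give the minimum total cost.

Open {North}: R1→North 2·12=24, R2→North 2·8=16, R3→North 2·7=14.
Loads: North carries 27/32. Service 54; fixed 70; total 124.
Next best feasible plan costs 176.

Minimum total cost: 124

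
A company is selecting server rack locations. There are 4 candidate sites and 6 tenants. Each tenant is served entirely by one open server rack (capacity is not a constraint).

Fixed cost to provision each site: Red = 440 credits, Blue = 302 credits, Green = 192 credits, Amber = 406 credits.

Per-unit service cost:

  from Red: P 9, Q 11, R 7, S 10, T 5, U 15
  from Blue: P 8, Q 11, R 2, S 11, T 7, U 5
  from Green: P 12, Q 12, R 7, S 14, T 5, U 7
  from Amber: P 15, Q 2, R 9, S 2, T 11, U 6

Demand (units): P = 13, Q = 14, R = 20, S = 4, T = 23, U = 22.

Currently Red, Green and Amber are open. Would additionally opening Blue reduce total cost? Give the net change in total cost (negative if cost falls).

Current service cost with {Red, Green, Amber}: 540.
Adding Blue: each tenant re-picks its cheapest; new service cost 405, saving 135.
Extra fixed cost: 302. Net change = 302 − 135 = 167.
(Totals: 1578 → 1745.)

No — net change +167 (cost rises by 167).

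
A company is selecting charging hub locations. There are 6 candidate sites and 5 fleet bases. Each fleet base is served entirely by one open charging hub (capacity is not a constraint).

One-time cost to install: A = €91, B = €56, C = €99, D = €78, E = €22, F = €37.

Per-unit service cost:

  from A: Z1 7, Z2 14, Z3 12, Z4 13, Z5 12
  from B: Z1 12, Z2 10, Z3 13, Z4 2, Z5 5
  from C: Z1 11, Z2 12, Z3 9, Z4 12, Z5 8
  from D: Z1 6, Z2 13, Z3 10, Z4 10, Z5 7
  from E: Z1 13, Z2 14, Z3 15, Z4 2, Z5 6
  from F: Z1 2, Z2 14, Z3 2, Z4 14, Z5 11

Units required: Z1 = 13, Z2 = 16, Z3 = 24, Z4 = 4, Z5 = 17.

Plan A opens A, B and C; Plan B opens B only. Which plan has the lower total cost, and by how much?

Plan A: {A, B, C}: Z1→A 7·13=91, Z2→B 10·16=160, Z3→C 9·24=216, Z4→B 2·4=8, Z5→B 5·17=85. Service 560; fixed 246; total 806.
Plan B: {B}: Z1→B 12·13=156, Z2→B 10·16=160, Z3→B 13·24=312, Z4→B 2·4=8, Z5→B 5·17=85. Service 721; fixed 56; total 777.
Difference: |806 − 777| = 29.

Plan B is cheaper by 29.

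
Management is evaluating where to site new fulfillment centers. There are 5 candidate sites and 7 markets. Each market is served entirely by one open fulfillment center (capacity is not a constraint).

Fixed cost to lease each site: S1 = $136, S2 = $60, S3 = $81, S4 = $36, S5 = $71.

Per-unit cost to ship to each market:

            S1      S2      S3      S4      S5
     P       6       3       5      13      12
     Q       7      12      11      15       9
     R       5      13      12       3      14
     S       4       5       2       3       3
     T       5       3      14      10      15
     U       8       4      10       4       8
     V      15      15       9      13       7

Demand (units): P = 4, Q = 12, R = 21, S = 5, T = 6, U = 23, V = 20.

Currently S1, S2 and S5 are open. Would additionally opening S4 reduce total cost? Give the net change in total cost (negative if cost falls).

Current service cost with {S1, S2, S5}: 466.
Adding S4: each market re-picks its cheapest; new service cost 424, saving 42.
Extra fixed cost: 36. Net change = 36 − 42 = -6.
(Totals: 733 → 727.)

Yes — net change −6 (cost falls by 6).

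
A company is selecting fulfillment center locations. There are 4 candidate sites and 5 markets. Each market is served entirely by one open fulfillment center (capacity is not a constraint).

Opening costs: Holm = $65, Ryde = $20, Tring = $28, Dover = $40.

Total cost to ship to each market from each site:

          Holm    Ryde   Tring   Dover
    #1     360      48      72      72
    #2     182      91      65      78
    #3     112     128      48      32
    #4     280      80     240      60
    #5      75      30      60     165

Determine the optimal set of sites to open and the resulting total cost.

Open Ryde and Dover; minimum total cost 308.

For any fixed open set, each market goes to its cheapest open site; total = fixed + service.
{Ryde, Dover}: #1→Ryde 48, #2→Dover 78, #3→Dover 32, #4→Dover 60, #5→Ryde 30. Service 248; fixed 60; total 308.
{Ryde, Tring}: #1→Ryde 48, #2→Tring 65, #3→Tring 48, #4→Ryde 80, #5→Ryde 30. Service 271; fixed 48; total 319.
{Ryde, Tring, Dover}: #1→Ryde 48, #2→Tring 65, #3→Dover 32, #4→Dover 60, #5→Ryde 30. Service 235; fixed 88; total 323.
{Holm, Ryde, Tring, Dover}: service 235 + fixed 153 = 388
No other subset beats 308.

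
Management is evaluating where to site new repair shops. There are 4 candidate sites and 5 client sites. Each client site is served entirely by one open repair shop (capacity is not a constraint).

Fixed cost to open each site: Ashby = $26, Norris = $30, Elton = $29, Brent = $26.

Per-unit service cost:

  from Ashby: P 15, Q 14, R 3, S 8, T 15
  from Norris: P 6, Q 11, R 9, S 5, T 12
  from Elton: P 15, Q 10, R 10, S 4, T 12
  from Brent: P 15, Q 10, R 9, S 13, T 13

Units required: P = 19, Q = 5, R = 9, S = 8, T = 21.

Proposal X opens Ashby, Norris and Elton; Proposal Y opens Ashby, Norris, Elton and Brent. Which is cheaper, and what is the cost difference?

Proposal X: {Ashby, Norris, Elton}: P→Norris 6·19=114, Q→Elton 10·5=50, R→Ashby 3·9=27, S→Elton 4·8=32, T→Norris 12·21=252. Service 475; fixed 85; total 560.
Proposal Y: {Ashby, Norris, Elton, Brent}: P→Norris 6·19=114, Q→Elton 10·5=50, R→Ashby 3·9=27, S→Elton 4·8=32, T→Norris 12·21=252. Service 475; fixed 111; total 586.
Difference: |560 − 586| = 26.

Proposal X is cheaper by 26.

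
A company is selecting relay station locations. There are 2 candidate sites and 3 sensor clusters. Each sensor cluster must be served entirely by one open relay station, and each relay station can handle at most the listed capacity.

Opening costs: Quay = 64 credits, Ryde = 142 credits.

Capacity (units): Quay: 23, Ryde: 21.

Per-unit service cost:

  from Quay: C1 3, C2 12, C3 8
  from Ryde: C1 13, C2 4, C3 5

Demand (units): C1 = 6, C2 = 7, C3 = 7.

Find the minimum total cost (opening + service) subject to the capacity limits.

Open {Quay}: C1→Quay 3·6=18, C2→Quay 12·7=84, C3→Quay 8·7=56.
Loads: Quay carries 20/23. Service 158; fixed 64; total 222.
Next best feasible plan costs 283.

Minimum total cost: 222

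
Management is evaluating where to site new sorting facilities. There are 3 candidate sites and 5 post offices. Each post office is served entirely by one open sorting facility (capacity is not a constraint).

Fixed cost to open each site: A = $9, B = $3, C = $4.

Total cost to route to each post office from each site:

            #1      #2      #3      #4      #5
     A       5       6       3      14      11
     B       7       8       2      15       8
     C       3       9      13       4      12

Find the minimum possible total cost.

For any fixed open set, each post office goes to its cheapest open site; total = fixed + service.
{B, C}: #1→C 3, #2→B 8, #3→B 2, #4→C 4, #5→B 8. Service 25; fixed 7; total 32.
{A, B, C}: #1→C 3, #2→A 6, #3→B 2, #4→C 4, #5→B 8. Service 23; fixed 16; total 39.
{A, C}: service 27 + fixed 13 = 40
{B}: #1→B 7, #2→B 8, #3→B 2, #4→B 15, #5→B 8. Service 40; fixed 3; total 43.
(All 7 nonempty subsets were checked; B and C is lowest.)

Minimum total cost: 32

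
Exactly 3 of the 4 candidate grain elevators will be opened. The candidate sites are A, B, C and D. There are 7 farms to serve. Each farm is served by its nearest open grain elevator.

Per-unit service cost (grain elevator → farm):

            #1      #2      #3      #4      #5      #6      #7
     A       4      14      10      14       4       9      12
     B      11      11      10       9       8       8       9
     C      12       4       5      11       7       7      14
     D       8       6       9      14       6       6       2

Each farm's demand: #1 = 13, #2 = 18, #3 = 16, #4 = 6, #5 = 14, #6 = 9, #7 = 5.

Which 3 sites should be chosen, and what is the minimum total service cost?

With exactly 3 open, each farm uses its cheapest among the chosen.
{A, C, D}: #1→A 4·13=52, #2→C 4·18=72, #3→C 5·16=80, #4→C 11·6=66, #5→A 4·14=56, #6→D 6·9=54, #7→D 2·5=10. Service cost 390.
{A, B, C}: service cost 422
{B, C, D}: service cost 458
Among all 4 size-3 choices, {A, C, D} is lowest.

Choose A, C and D; total service cost 390.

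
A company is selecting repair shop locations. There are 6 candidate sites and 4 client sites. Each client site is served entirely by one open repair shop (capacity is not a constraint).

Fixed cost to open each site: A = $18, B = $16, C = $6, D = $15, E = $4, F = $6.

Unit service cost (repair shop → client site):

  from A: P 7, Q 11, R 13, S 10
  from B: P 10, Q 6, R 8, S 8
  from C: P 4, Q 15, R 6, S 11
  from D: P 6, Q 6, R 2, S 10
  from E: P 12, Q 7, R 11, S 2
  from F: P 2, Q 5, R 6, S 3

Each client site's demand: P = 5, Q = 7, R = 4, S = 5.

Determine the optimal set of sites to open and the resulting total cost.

Open D, E and F; minimum total cost 88.

For any fixed open set, each client site goes to its cheapest open site; total = fixed + service.
{D, E, F}: P→F 2·5=10, Q→F 5·7=35, R→D 2·4=8, S→E 2·5=10. Service 63; fixed 25; total 88.
{D, F}: P→F 2·5=10, Q→F 5·7=35, R→D 2·4=8, S→F 3·5=15. Service 68; fixed 21; total 89.
{E, F}: service 79 + fixed 10 = 89
{A, B, C, D, E, F}: service 63 + fixed 65 = 128
No other subset beats 88.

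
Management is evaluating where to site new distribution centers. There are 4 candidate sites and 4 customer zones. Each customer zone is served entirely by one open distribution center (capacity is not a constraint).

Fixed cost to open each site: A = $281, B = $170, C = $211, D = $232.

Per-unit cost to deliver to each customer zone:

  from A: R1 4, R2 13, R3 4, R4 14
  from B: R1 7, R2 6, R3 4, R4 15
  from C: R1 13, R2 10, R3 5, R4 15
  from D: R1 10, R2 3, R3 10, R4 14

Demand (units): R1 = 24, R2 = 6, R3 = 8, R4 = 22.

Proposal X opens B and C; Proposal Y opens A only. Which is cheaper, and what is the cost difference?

Proposal X: {B, C}: R1→B 7·24=168, R2→B 6·6=36, R3→B 4·8=32, R4→B 15·22=330. Service 566; fixed 381; total 947.
Proposal Y: {A}: R1→A 4·24=96, R2→A 13·6=78, R3→A 4·8=32, R4→A 14·22=308. Service 514; fixed 281; total 795.
Difference: |947 − 795| = 152.

Proposal Y is cheaper by 152.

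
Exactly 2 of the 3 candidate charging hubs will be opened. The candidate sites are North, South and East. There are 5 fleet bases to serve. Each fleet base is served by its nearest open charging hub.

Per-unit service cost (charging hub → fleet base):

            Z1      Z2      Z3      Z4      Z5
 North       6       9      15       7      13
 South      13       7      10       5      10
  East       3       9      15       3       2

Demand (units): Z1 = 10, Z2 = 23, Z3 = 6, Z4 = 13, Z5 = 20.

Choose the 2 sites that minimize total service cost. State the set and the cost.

With exactly 2 open, each fleet base uses its cheapest among the chosen.
{South, East}: Z1→East 3·10=30, Z2→South 7·23=161, Z3→South 10·6=60, Z4→East 3·13=39, Z5→East 2·20=40. Service cost 330.
{North, East}: service cost 406
{North, South}: service cost 546
Among all 3 size-2 choices, {South, East} is lowest.

Choose South and East; total service cost 330.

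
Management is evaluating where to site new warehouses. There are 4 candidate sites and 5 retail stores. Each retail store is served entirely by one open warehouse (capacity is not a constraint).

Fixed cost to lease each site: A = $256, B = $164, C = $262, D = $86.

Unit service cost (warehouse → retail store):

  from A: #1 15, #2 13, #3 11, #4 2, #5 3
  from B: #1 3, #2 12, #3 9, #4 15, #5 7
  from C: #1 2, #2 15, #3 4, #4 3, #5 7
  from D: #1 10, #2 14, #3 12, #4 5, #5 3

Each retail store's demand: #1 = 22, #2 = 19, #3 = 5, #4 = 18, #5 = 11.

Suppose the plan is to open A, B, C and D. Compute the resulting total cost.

Each retail store is assigned to its cheapest site among the open ones.
{A, B, C, D}: #1→C 2·22=44, #2→B 12·19=228, #3→C 4·5=20, #4→A 2·18=36, #5→A 3·11=33. Service 361; fixed 768; total 1129.

Total cost: 1129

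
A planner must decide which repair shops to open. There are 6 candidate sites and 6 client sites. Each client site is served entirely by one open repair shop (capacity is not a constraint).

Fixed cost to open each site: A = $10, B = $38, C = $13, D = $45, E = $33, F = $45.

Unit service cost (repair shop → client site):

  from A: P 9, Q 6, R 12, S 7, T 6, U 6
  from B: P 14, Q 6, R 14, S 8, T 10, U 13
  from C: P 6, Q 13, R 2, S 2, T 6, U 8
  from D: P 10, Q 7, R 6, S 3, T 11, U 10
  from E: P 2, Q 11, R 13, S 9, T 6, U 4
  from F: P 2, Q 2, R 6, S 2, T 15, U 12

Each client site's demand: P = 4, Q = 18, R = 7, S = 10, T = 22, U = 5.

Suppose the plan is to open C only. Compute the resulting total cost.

Total cost: 477

Each client site is assigned to its cheapest site among the open ones.
{C}: P→C 6·4=24, Q→C 13·18=234, R→C 2·7=14, S→C 2·10=20, T→C 6·22=132, U→C 8·5=40. Service 464; fixed 13; total 477.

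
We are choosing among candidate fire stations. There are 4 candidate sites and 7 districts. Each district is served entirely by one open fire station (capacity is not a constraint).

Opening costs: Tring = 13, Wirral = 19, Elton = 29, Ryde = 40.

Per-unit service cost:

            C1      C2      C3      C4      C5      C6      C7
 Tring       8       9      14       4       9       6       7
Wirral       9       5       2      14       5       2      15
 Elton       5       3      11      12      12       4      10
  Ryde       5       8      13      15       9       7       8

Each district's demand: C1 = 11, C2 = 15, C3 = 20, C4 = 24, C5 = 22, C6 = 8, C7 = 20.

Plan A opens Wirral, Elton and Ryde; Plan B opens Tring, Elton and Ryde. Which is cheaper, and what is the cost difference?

Plan A: {Wirral, Elton, Ryde}: C1→Elton 5·11=55, C2→Elton 3·15=45, C3→Wirral 2·20=40, C4→Elton 12·24=288, C5→Wirral 5·22=110, C6→Wirral 2·8=16, C7→Ryde 8·20=160. Service 714; fixed 88; total 802.
Plan B: {Tring, Elton, Ryde}: C1→Elton 5·11=55, C2→Elton 3·15=45, C3→Elton 11·20=220, C4→Tring 4·24=96, C5→Tring 9·22=198, C6→Elton 4·8=32, C7→Tring 7·20=140. Service 786; fixed 82; total 868.
Difference: |802 − 868| = 66.

Plan A is cheaper by 66.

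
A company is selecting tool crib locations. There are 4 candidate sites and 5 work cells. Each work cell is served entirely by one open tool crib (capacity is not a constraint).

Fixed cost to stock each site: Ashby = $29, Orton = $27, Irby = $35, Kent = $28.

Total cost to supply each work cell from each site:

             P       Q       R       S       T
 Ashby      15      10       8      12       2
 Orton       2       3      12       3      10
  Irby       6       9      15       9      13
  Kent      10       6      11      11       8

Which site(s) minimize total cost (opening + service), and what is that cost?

For any fixed open set, each work cell goes to its cheapest open site; total = fixed + service.
{Orton}: P→Orton 2, Q→Orton 3, R→Orton 12, S→Orton 3, T→Orton 10. Service 30; fixed 27; total 57.
{Ashby, Orton}: service 18 + fixed 56 = 74
{Kent}: service 46 + fixed 28 = 74
{Ashby, Orton, Irby, Kent}: service 18 + fixed 119 = 137
(All 15 nonempty subsets were checked; Orton only is lowest.)

Open Orton only; minimum total cost 57.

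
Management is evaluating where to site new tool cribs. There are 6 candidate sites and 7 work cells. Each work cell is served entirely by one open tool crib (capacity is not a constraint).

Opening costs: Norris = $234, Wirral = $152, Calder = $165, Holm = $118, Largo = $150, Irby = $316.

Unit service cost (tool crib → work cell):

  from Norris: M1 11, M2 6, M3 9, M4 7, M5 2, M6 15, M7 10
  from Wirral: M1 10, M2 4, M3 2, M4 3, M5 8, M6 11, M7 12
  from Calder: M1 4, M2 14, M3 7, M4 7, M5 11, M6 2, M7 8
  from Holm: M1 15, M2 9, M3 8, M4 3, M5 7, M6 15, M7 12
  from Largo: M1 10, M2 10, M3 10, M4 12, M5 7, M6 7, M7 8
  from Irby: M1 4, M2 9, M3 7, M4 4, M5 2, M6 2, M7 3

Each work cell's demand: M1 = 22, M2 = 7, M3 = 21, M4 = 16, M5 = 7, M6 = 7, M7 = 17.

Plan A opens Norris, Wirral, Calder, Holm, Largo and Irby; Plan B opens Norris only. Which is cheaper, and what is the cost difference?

Plan A: {Norris, Wirral, Calder, Holm, Largo, Irby}: M1→Calder 4·22=88, M2→Wirral 4·7=28, M3→Wirral 2·21=42, M4→Wirral 3·16=48, M5→Norris 2·7=14, M6→Calder 2·7=14, M7→Irby 3·17=51. Service 285; fixed 1135; total 1420.
Plan B: {Norris}: M1→Norris 11·22=242, M2→Norris 6·7=42, M3→Norris 9·21=189, M4→Norris 7·16=112, M5→Norris 2·7=14, M6→Norris 15·7=105, M7→Norris 10·17=170. Service 874; fixed 234; total 1108.
Difference: |1420 − 1108| = 312.

Plan B is cheaper by 312.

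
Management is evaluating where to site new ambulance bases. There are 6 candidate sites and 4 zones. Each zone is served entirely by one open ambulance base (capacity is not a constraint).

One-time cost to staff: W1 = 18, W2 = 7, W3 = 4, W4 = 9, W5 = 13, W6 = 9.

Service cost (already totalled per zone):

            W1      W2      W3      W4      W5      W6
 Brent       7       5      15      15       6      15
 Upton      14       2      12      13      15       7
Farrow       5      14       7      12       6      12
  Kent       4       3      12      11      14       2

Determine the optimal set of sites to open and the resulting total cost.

Open W2 and W3; minimum total cost 28.

For any fixed open set, each zone goes to its cheapest open site; total = fixed + service.
{W2, W3}: Brent→W2 5, Upton→W2 2, Farrow→W3 7, Kent→W2 3. Service 17; fixed 11; total 28.
{W2}: Brent→W2 5, Upton→W2 2, Farrow→W2 14, Kent→W2 3. Service 24; fixed 7; total 31.
{W2, W3, W6}: service 16 + fixed 20 = 36
{W1, W2, W3, W4, W5, W6}: Brent→W2 5, Upton→W2 2, Farrow→W1 5, Kent→W6 2. Service 14; fixed 60; total 74.
No other subset beats 28.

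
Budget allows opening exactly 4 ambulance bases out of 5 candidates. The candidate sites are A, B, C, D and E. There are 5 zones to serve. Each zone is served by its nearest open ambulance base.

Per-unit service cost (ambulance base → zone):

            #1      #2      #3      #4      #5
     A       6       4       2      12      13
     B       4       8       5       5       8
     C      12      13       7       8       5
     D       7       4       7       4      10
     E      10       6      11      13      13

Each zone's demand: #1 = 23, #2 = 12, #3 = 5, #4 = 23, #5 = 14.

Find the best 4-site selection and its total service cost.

With exactly 4 open, each zone uses its cheapest among the chosen.
{A, B, C, D}: #1→B 4·23=92, #2→A 4·12=48, #3→A 2·5=10, #4→D 4·23=92, #5→C 5·14=70. Service cost 312.
{B, C, D, E}: service cost 327
{A, B, C, E}: service cost 335
Among all 5 size-4 choices, {A, B, C, D} is lowest.

Choose A, B, C and D; total service cost 312.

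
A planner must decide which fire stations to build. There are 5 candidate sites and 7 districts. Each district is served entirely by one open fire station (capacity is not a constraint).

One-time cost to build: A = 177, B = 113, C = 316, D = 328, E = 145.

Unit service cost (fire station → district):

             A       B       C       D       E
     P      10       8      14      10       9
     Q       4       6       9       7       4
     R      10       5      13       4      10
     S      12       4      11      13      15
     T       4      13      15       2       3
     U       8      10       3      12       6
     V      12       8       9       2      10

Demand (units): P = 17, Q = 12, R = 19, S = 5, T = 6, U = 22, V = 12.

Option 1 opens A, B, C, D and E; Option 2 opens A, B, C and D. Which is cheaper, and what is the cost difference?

Option 2 is cheaper by 145.

Option 1: {A, B, C, D, E}: P→B 8·17=136, Q→A 4·12=48, R→D 4·19=76, S→B 4·5=20, T→D 2·6=12, U→C 3·22=66, V→D 2·12=24. Service 382; fixed 1079; total 1461.
Option 2: {A, B, C, D}: P→B 8·17=136, Q→A 4·12=48, R→D 4·19=76, S→B 4·5=20, T→D 2·6=12, U→C 3·22=66, V→D 2·12=24. Service 382; fixed 934; total 1316.
Difference: |1461 − 1316| = 145.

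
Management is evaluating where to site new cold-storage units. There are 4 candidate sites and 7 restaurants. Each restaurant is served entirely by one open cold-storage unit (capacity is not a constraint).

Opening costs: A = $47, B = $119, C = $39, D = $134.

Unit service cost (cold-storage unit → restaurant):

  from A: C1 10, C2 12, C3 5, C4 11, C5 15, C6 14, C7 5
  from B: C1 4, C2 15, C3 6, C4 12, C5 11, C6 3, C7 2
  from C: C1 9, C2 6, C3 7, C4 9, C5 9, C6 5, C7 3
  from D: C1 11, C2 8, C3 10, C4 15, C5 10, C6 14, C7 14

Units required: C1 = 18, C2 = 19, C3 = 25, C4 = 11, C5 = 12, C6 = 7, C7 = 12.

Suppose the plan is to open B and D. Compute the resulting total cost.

Each restaurant is assigned to its cheapest site among the open ones.
{B, D}: C1→B 4·18=72, C2→D 8·19=152, C3→B 6·25=150, C4→B 12·11=132, C5→D 10·12=120, C6→B 3·7=21, C7→B 2·12=24. Service 671; fixed 253; total 924.

Total cost: 924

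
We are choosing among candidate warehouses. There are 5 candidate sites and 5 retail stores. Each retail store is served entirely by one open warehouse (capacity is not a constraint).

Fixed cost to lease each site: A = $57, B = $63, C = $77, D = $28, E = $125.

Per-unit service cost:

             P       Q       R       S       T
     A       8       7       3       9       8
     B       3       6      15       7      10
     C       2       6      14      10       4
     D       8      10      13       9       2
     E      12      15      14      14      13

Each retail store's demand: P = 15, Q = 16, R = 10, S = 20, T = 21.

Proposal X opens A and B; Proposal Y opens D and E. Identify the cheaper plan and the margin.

Proposal X: {A, B}: P→B 3·15=45, Q→B 6·16=96, R→A 3·10=30, S→B 7·20=140, T→A 8·21=168. Service 479; fixed 120; total 599.
Proposal Y: {D, E}: P→D 8·15=120, Q→D 10·16=160, R→D 13·10=130, S→D 9·20=180, T→D 2·21=42. Service 632; fixed 153; total 785.
Difference: |599 − 785| = 186.

Proposal X is cheaper by 186.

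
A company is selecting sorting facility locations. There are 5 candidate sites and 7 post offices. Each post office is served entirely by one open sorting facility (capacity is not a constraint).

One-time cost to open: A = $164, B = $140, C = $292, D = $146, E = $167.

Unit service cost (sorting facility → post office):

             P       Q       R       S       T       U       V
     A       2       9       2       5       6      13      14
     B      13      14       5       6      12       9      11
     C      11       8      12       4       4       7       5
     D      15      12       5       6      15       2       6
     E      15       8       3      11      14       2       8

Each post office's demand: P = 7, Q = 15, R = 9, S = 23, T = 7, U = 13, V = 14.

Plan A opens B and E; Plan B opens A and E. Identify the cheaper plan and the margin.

Plan A: {B, E}: P→B 13·7=91, Q→E 8·15=120, R→E 3·9=27, S→B 6·23=138, T→B 12·7=84, U→E 2·13=26, V→E 8·14=112. Service 598; fixed 307; total 905.
Plan B: {A, E}: P→A 2·7=14, Q→E 8·15=120, R→A 2·9=18, S→A 5·23=115, T→A 6·7=42, U→E 2·13=26, V→E 8·14=112. Service 447; fixed 331; total 778.
Difference: |905 − 778| = 127.

Plan B is cheaper by 127.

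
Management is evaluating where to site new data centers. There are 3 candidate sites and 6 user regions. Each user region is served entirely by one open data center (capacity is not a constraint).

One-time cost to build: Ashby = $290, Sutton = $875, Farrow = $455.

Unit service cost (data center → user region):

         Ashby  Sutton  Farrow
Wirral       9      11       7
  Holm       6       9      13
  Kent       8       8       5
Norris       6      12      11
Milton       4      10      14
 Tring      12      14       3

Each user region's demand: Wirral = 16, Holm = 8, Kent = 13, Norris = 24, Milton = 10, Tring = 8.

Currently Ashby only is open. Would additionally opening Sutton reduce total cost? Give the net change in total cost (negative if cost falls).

No — net change +875 (cost rises by 875).

Current service cost with {Ashby}: 576.
Adding Sutton: each user region re-picks its cheapest; new service cost 576, saving 0.
Extra fixed cost: 875. Net change = 875 − 0 = 875.
(Totals: 866 → 1741.)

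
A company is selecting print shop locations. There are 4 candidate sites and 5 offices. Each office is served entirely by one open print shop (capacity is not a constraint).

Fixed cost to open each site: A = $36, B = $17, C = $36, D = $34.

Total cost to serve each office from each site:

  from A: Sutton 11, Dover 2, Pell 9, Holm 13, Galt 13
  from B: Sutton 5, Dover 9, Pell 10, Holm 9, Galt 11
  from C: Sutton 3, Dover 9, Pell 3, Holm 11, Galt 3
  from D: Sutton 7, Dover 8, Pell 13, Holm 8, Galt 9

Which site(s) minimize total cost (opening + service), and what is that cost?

Open B only; minimum total cost 61.

For any fixed open set, each office goes to its cheapest open site; total = fixed + service.
{B}: Sutton→B 5, Dover→B 9, Pell→B 10, Holm→B 9, Galt→B 11. Service 44; fixed 17; total 61.
{C}: service 29 + fixed 36 = 65
{D}: service 45 + fixed 34 = 79
{A, B, C, D}: service 19 + fixed 123 = 142
(All 15 nonempty subsets were checked; B only is lowest.)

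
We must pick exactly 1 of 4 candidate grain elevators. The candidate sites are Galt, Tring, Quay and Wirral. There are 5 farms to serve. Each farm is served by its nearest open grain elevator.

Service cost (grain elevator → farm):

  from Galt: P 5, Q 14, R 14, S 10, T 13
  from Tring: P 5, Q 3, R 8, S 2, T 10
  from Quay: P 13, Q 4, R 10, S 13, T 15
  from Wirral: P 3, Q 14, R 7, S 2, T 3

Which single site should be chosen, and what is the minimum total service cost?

With exactly 1 open, each farm uses its cheapest among the chosen.
{Tring}: P→Tring 5, Q→Tring 3, R→Tring 8, S→Tring 2, T→Tring 10. Service cost 28.
{Wirral}: service cost 29
{Quay}: service cost 55
Among all 4 size-1 choices, {Tring} is lowest.

Choose Tring only; total service cost 28.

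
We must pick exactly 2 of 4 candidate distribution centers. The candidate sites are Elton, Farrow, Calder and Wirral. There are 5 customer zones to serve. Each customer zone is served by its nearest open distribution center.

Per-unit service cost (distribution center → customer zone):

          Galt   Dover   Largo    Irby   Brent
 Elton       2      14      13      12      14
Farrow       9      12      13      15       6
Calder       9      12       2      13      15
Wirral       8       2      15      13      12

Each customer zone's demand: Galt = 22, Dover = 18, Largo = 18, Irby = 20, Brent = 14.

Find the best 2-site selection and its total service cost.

Choose Calder and Wirral; total service cost 676.

With exactly 2 open, each customer zone uses its cheapest among the chosen.
{Calder, Wirral}: Galt→Wirral 8·22=176, Dover→Wirral 2·18=36, Largo→Calder 2·18=36, Irby→Calder 13·20=260, Brent→Wirral 12·14=168. Service cost 676.
{Elton, Wirral}: service cost 722
{Elton, Calder}: service cost 732
Among all 6 size-2 choices, {Calder, Wirral} is lowest.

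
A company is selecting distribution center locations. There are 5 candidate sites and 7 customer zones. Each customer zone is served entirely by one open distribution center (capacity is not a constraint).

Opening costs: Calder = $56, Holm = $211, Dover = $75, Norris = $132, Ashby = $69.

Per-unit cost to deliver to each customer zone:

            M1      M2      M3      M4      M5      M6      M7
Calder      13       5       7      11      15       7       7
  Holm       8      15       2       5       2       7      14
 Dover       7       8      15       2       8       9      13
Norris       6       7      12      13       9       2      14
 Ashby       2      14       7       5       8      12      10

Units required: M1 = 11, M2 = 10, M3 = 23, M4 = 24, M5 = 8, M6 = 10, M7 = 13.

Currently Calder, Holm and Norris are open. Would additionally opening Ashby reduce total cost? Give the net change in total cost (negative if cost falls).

Current service cost with {Calder, Holm, Norris}: 409.
Adding Ashby: each customer zone re-picks its cheapest; new service cost 365, saving 44.
Extra fixed cost: 69. Net change = 69 − 44 = 25.
(Totals: 808 → 833.)

No — net change +25 (cost rises by 25).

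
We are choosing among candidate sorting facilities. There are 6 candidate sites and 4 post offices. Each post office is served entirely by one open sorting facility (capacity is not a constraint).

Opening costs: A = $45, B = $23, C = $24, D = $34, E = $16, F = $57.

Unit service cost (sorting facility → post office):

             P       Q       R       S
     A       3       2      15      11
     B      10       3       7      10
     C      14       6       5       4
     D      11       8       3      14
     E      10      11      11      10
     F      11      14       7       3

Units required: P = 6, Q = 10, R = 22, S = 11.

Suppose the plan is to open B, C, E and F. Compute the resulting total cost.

Each post office is assigned to its cheapest site among the open ones.
{B, C, E, F}: P→B 10·6=60, Q→B 3·10=30, R→C 5·22=110, S→F 3·11=33. Service 233; fixed 120; total 353.

Total cost: 353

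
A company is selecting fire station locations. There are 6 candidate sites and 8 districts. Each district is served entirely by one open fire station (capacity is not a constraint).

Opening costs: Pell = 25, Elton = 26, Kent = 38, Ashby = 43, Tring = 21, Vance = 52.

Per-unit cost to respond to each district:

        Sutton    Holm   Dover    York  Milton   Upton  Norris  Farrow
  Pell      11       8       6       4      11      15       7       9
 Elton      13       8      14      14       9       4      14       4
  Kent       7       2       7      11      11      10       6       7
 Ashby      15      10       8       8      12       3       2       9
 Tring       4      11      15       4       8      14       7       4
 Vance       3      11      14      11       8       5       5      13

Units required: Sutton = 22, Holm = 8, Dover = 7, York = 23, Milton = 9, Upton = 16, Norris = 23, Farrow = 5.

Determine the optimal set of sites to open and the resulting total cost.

For any fixed open set, each district goes to its cheapest open site; total = fixed + service.
{Kent, Ashby, Tring}: Sutton→Tring 4·22=88, Holm→Kent 2·8=16, Dover→Kent 7·7=49, York→Tring 4·23=92, Milton→Tring 8·9=72, Upton→Ashby 3·16=48, Norris→Ashby 2·23=46, Farrow→Tring 4·5=20. Service 431; fixed 102; total 533.
{Pell, Kent, Ashby, Tring}: Sutton→Tring 4·22=88, Holm→Kent 2·8=16, Dover→Pell 6·7=42, York→Pell 4·23=92, Milton→Tring 8·9=72, Upton→Ashby 3·16=48, Norris→Ashby 2·23=46, Farrow→Tring 4·5=20. Service 424; fixed 127; total 551.
{Elton, Kent, Ashby, Tring}: service 431 + fixed 128 = 559
{Pell, Elton, Kent, Ashby, Tring, Vance}: Sutton→Vance 3·22=66, Holm→Kent 2·8=16, Dover→Pell 6·7=42, York→Pell 4·23=92, Milton→Tring 8·9=72, Upton→Ashby 3·16=48, Norris→Ashby 2·23=46, Farrow→Elton 4·5=20. Service 402; fixed 205; total 607.
No other subset beats 533.

Open Kent, Ashby and Tring; minimum total cost 533.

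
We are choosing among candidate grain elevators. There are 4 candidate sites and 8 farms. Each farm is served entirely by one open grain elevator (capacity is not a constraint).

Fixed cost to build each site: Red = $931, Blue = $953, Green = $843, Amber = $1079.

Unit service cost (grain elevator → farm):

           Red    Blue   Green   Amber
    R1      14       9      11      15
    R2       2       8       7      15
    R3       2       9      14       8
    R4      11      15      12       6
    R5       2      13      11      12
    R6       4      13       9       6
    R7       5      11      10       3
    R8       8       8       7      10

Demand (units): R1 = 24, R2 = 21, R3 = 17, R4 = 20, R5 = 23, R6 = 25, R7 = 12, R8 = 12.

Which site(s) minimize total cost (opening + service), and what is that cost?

Open Red only; minimum total cost 1865.

For any fixed open set, each farm goes to its cheapest open site; total = fixed + service.
{Red}: R1→Red 14·24=336, R2→Red 2·21=42, R3→Red 2·17=34, R4→Red 11·20=220, R5→Red 2·23=46, R6→Red 4·25=100, R7→Red 5·12=60, R8→Red 8·12=96. Service 934; fixed 931; total 1865.
{Green}: service 1571 + fixed 843 = 2414
{Amber}: service 1513 + fixed 1079 = 2592
{Red, Blue, Green, Amber}: service 678 + fixed 3806 = 4484
No other subset beats 1865.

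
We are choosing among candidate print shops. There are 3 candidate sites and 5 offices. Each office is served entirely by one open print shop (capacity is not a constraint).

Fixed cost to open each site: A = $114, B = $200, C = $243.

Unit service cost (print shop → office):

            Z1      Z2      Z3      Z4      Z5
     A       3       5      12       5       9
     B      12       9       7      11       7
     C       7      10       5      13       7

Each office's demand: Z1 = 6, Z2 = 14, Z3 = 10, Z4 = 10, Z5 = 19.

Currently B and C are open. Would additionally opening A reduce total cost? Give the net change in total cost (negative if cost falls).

Current service cost with {B, C}: 461.
Adding A: each office re-picks its cheapest; new service cost 321, saving 140.
Extra fixed cost: 114. Net change = 114 − 140 = -26.
(Totals: 904 → 878.)

Yes — net change −26 (cost falls by 26).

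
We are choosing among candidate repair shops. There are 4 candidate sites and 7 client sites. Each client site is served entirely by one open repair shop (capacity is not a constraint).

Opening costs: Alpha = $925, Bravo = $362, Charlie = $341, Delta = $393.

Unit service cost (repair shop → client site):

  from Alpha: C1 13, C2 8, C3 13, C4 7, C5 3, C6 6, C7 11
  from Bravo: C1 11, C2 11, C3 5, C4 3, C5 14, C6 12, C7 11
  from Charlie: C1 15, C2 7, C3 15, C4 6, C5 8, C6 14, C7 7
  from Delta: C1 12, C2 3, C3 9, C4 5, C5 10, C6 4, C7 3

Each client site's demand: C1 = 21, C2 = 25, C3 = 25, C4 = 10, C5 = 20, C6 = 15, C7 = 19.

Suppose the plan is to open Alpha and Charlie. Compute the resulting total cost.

Each client site is assigned to its cheapest site among the open ones.
{Alpha, Charlie}: C1→Alpha 13·21=273, C2→Charlie 7·25=175, C3→Alpha 13·25=325, C4→Charlie 6·10=60, C5→Alpha 3·20=60, C6→Alpha 6·15=90, C7→Charlie 7·19=133. Service 1116; fixed 1266; total 2382.

Total cost: 2382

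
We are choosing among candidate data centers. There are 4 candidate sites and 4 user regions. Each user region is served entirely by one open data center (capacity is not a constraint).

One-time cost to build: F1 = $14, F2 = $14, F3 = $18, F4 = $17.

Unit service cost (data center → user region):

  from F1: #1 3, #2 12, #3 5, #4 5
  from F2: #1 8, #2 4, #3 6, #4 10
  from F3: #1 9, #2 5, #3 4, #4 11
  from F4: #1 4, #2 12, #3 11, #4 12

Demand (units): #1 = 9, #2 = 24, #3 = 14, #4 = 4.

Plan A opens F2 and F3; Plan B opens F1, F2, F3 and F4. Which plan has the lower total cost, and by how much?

Plan A: {F2, F3}: #1→F2 8·9=72, #2→F2 4·24=96, #3→F3 4·14=56, #4→F2 10·4=40. Service 264; fixed 32; total 296.
Plan B: {F1, F2, F3, F4}: #1→F1 3·9=27, #2→F2 4·24=96, #3→F3 4·14=56, #4→F1 5·4=20. Service 199; fixed 63; total 262.
Difference: |296 − 262| = 34.

Plan B is cheaper by 34.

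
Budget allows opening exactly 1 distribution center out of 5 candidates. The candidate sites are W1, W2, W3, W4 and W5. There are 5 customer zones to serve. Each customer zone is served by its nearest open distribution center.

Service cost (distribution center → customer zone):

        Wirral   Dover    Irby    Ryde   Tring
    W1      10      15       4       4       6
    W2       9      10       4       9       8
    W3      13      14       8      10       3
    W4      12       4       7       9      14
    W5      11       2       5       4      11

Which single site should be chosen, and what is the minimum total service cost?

Choose W5 only; total service cost 33.

With exactly 1 open, each customer zone uses its cheapest among the chosen.
{W5}: Wirral→W5 11, Dover→W5 2, Irby→W5 5, Ryde→W5 4, Tring→W5 11. Service cost 33.
{W1}: service cost 39
{W2}: service cost 40
Among all 5 size-1 choices, {W5} is lowest.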